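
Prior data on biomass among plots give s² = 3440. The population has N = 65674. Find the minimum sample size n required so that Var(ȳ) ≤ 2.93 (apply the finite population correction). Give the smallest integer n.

1154

Without fpc, n₀ = s²/D = 3440/2.93 = 1174.0614.
With fpc, (1 − n/N)·s²/n ≤ D requires n ≥ n₀/(1 + n₀/N) = 1174.0614/(1 + 1174.0614/65674) = 1153.4412.
Rounding up, n = 1154.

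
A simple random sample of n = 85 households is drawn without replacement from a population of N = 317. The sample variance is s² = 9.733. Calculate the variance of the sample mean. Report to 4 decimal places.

0.0838

Under SRS without replacement, Var(ȳ) = (1 − f)·s²/n with f = n/N = 85/317 = 0.26813880.
Var(ȳ) = (1 − 0.26813880)·9.733/85 = 0.73186120·0.11450588 = 0.083802412.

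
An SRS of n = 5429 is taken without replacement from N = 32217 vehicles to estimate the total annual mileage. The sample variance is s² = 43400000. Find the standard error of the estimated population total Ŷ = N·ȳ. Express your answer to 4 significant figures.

Var(Ŷ) = N²·Var(ȳ) = N²·(1 − n/N)·s²/n.
f = 5429/32217 = 0.16851352; Var(ȳ) = 0.83148648·43400000/5429 = 6646.9909.
Var(Ŷ) = 32217² · 6646.9909 = 6.8991451 × 10^12.
SE(Ŷ) = √(6.8991451 × 10^12) = 2.627 × 10^6.

2.627 × 10^6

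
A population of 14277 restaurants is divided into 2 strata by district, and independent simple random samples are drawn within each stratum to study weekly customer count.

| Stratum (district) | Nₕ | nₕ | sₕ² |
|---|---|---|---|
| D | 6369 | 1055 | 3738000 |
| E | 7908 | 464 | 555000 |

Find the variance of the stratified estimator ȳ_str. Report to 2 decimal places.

933.75

Var(ȳ_str) = Σₕ Wₕ²(1 − fₕ)sₕ²/nₕ with Wₕ = Nₕ/N, N = 14277.
D: Wₕ = 0.44610212; term = 0.44610212²·(1 − 0.16564610)·3738000/1055 = 588.3093.
E: Wₕ = 0.55389788; term = 0.55389788²·(1 − 0.05867476)·555000/464 = 345.44118.
Sum = 933.75048.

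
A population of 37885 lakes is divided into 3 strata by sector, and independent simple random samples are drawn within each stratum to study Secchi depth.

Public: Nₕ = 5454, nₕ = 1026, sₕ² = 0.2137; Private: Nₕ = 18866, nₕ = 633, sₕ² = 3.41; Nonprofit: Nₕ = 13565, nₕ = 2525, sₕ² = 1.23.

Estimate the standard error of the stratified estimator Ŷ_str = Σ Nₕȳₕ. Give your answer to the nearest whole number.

1390

Var(Ŷ_str) = Σₕ Nₕ²(1 − fₕ)sₕ²/nₕ.
Public: 5454²·(1 − 1026/5454)·0.2137/1026 = 5030.1381.
Private: 18866²·(1 − 633/18866)·3.41/633 = 1.8530564 × 10^6.
Nonprofit: 13565²·(1 − 2525/13565)·1.23/2525 = 72951.227.
Sum = 1.9310378 × 10^6.
SE = √(1.9310378 × 10^6) = 1390.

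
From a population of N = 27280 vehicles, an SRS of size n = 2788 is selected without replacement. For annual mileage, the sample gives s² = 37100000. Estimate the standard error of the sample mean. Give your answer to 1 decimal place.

Under SRS without replacement, Var(ȳ) = (1 − f)·s²/n with f = n/N = 2788/27280 = 0.10219941.
Var(ȳ) = (1 − 0.10219941)·37100000/2788 = 0.89780059·13307.03 = 11947.059.
SE(ȳ) = √(11947.059) = 109.3.

109.3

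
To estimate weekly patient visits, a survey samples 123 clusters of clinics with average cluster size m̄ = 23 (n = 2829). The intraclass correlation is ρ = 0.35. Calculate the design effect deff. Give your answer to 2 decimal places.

8.70

deff = 1 + (23 − 1)·0.35 = 1 + 7.7 = 8.7.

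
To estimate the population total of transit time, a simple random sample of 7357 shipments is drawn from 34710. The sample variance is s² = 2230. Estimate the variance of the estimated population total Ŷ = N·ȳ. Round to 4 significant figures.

Var(Ŷ) = N²·Var(ȳ) = N²·(1 − n/N)·s²/n.
f = 7357/34710 = 0.21195621; Var(ȳ) = 0.78804379·2230/7357 = 0.23886607.
Var(Ŷ) = 34710² · 0.23886607 = 2.8778204 × 10^8.

2.878 × 10^8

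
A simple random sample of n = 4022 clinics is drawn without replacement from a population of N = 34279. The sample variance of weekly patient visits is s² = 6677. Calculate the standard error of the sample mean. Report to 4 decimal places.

Under SRS without replacement, Var(ȳ) = (1 − f)·s²/n with f = n/N = 4022/34279 = 0.11733131.
Var(ȳ) = (1 − 0.11733131)·6677/4022 = 0.88266869·1.6601193 = 1.4653354.
SE(ȳ) = √(1.4653354) = 1.2105.

1.2105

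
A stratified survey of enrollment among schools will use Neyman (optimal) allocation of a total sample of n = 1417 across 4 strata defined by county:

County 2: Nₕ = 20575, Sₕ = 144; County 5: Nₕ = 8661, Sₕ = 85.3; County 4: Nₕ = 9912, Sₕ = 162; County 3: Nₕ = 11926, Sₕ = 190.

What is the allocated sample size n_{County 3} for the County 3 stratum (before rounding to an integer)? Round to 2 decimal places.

Neyman allocation: nₕ = n·NₕSₕ / Σⱼ NⱼSⱼ.
Σ NⱼSⱼ = 20575·144 + 8661·85.3 + 9912·162 + 11926·190 = 7.5732673 × 10^6.
n_{County 3} = 1417·11926·190 / (7.5732673 × 10^6) = 423.97.

423.97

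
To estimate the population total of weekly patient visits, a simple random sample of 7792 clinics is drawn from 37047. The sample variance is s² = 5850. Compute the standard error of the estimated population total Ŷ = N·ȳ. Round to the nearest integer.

28525

Var(Ŷ) = N²·Var(ȳ) = N²·(1 − n/N)·s²/n.
f = 7792/37047 = 0.21032742; Var(ȳ) = 0.78967258·5850/7792 = 0.5928625.
Var(Ŷ) = 37047² · 0.5928625 = 8.1369205 × 10^8.
SE(Ŷ) = √(8.1369205 × 10^8) = 28525.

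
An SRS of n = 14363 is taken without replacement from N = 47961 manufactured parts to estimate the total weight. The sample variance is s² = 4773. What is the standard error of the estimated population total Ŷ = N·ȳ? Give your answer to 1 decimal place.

Var(Ŷ) = N²·Var(ȳ) = N²·(1 − n/N)·s²/n.
f = 14363/47961 = 0.29947249; Var(ȳ) = 0.70052751·4773/14363 = 0.23279383.
Var(Ŷ) = 47961² · 0.23279383 = 5.3548576 × 10^8.
SE(Ŷ) = √(5.3548576 × 10^8) = 23140.6.

23140.6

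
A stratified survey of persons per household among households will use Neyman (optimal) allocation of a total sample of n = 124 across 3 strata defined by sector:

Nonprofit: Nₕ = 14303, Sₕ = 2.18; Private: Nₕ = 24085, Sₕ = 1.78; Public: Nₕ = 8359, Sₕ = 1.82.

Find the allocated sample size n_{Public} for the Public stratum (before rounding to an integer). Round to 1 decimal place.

21.1

Neyman allocation: nₕ = n·NₕSₕ / Σⱼ NⱼSⱼ.
Σ NⱼSⱼ = 14303·2.18 + 24085·1.78 + 8359·1.82 = 89265.22.
n_{Public} = 124·8359·1.82 / 89265.22 = 21.1.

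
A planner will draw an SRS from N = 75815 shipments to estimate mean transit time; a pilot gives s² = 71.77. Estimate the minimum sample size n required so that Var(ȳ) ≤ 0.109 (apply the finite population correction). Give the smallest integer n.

Without fpc, n₀ = s²/D = 71.77/0.109 = 658.4404.
With fpc, (1 − n/N)·s²/n ≤ D requires n ≥ n₀/(1 + n₀/N) = 658.4404/(1 + 658.4404/75815) = 652.7712.
Rounding up, n = 653.

653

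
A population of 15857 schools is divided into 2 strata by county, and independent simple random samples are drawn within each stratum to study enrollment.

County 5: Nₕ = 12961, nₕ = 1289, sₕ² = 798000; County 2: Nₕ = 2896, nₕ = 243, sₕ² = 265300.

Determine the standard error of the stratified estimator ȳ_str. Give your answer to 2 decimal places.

20.15

Var(ȳ_str) = Σₕ Wₕ²(1 − fₕ)sₕ²/nₕ with Wₕ = Nₕ/N, N = 15857.
County 5: Wₕ = 0.81736772; term = 0.81736772²·(1 − 0.09945220)·798000/1289 = 372.47035.
County 2: Wₕ = 0.18263228; term = 0.18263228²·(1 − 0.08390884)·265300/243 = 33.359899.
Sum = 405.83025.
SE = √(405.83025) = 20.15.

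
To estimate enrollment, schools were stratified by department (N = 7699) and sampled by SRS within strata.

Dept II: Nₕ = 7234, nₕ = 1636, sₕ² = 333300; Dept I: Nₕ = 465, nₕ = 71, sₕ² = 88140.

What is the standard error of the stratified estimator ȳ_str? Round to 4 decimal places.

Var(ȳ_str) = Σₕ Wₕ²(1 − fₕ)sₕ²/nₕ with Wₕ = Nₕ/N, N = 7699.
Dept II: Wₕ = 0.93960255; term = 0.93960255²·(1 − 0.22615427)·333300/1636 = 139.18575.
Dept I: Wₕ = 0.06039745; term = 0.06039745²·(1 − 0.15268817)·88140/71 = 3.8370303.
Sum = 143.02278.
SE = √(143.02278) = 11.9592.

11.9592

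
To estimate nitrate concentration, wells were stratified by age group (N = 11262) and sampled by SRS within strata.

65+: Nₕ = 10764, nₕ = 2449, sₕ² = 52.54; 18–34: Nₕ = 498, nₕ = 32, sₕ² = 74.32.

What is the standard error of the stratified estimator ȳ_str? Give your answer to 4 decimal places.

0.1392

Var(ȳ_str) = Σₕ Wₕ²(1 − fₕ)sₕ²/nₕ with Wₕ = Nₕ/N, N = 11262.
65+: Wₕ = 0.95578050; term = 0.95578050²·(1 − 0.22751765)·52.54/2449 = 0.015139313.
18–34: Wₕ = 0.04421950; term = 0.04421950²·(1 − 0.06425703)·74.32/32 = 0.0042495206.
Sum = 0.019388834.
SE = √(0.019388834) = 0.1392.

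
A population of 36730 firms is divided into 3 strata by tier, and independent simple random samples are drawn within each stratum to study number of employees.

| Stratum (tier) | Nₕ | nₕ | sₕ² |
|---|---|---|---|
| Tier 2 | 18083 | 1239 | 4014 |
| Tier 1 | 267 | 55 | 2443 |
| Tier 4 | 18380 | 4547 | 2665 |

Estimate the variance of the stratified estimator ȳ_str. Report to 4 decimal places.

0.8438

Var(ȳ_str) = Σₕ Wₕ²(1 − fₕ)sₕ²/nₕ with Wₕ = Nₕ/N, N = 36730.
Tier 2: Wₕ = 0.49232235; term = 0.49232235²·(1 − 0.06851739)·4014/1239 = 0.73144204.
Tier 1: Wₕ = 0.00726926; term = 0.00726926²·(1 − 0.20599251)·2443/55 = 0.0018636572.
Tier 4: Wₕ = 0.50040839; term = 0.50040839²·(1 − 0.24738847)·2665/4547 = 0.11045676.
Sum = 0.84376246.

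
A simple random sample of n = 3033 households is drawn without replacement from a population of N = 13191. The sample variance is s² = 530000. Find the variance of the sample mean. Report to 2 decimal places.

Under SRS without replacement, Var(ȳ) = (1 − f)·s²/n with f = n/N = 3033/13191 = 0.22992950.
Var(ȳ) = (1 − 0.22992950)·530000/3033 = 0.77007050·174.74448 = 134.56557.

134.57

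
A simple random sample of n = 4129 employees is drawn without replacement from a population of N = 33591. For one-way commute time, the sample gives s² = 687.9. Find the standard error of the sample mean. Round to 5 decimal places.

Under SRS without replacement, Var(ȳ) = (1 − f)·s²/n with f = n/N = 4129/33591 = 0.12291983.
Var(ȳ) = (1 − 0.12291983)·687.9/4129 = 0.87708017·0.16660208 = 0.14612338.
SE(ȳ) = √(0.14612338) = 0.38226.

0.38226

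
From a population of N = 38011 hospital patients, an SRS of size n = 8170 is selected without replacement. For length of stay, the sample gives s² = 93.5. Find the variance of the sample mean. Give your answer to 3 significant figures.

0.00898

Under SRS without replacement, Var(ȳ) = (1 − f)·s²/n with f = n/N = 8170/38011 = 0.21493778.
Var(ȳ) = (1 − 0.21493778)·93.5/8170 = 0.78506222·0.011444308 = 0.0089844942.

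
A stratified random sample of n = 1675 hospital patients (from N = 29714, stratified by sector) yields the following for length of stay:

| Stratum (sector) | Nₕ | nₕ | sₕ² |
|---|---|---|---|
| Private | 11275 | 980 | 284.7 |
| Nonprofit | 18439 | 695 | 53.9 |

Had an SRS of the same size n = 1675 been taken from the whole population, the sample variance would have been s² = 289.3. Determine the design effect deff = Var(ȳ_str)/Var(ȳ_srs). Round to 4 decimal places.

Var(ȳ_str) = Σ Wₕ²(1−fₕ)sₕ²/nₕ with Wₕ = Nₕ/29714:
  Private: (11275/29714)²·(1−980/11275)·284.7/980 = 0.038192849
  Nonprofit: (18439/29714)²·(1−695/18439)·53.9/695 = 0.028738931
  → Var(ȳ_str) = 0.06693178.
Var(ȳ_srs) = (1 − 1675/29714)·289.3/1675 = 0.16298027.
deff = 0.06693178 / 0.16298027 = 0.4107.

0.4107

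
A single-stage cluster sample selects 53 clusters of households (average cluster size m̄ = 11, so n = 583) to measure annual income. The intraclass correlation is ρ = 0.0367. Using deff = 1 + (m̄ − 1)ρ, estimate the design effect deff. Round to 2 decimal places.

1.37

deff = 1 + (11 − 1)·0.0367 = 1 + 0.367 = 1.367.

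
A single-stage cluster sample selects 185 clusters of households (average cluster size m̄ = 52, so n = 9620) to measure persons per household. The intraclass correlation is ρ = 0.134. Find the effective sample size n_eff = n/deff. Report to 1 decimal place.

1228.0

deff = 1 + (52 − 1)·0.134 = 1 + 6.834 = 7.834.
n_eff = 9620 / 7.834 = 1228.0.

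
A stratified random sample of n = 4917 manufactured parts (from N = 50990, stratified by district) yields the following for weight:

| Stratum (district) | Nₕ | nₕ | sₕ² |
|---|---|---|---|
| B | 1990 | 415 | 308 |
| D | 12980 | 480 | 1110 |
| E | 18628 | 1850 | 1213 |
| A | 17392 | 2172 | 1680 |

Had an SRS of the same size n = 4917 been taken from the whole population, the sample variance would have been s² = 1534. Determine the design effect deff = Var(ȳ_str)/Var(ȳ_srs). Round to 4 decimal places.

Var(ȳ_str) = Σ Wₕ²(1−fₕ)sₕ²/nₕ with Wₕ = Nₕ/50990:
  B: (1990/50990)²·(1−415/1990)·308/415 = 8.9467691 × 10^-4
  D: (12980/50990)²·(1−480/12980)·1110/480 = 0.14431
  E: (18628/50990)²·(1−1850/18628)·1213/1850 = 0.07881801
  A: (17392/50990)²·(1−2172/17392)·1680/2172 = 0.07874874
  → Var(ȳ_str) = 0.30277143.
Var(ȳ_srs) = (1 − 4917/50990)·1534/4917 = 0.28189452.
deff = 0.30277143 / 0.28189452 = 1.0741.

1.0741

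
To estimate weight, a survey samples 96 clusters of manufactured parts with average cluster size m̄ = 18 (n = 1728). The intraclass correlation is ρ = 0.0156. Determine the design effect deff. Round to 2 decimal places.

1.27

deff = 1 + (18 − 1)·0.0156 = 1 + 0.2652 = 1.2652.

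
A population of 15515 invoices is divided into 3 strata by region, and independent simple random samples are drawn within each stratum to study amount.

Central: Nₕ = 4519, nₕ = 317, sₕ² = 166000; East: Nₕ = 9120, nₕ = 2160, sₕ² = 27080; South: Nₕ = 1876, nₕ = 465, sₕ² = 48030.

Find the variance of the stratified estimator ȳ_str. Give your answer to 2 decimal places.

Var(ȳ_str) = Σₕ Wₕ²(1 − fₕ)sₕ²/nₕ with Wₕ = Nₕ/N, N = 15515.
Central: Wₕ = 0.29126652; term = 0.29126652²·(1 − 0.07014826)·166000/317 = 41.308902.
East: Wₕ = 0.58781824; term = 0.58781824²·(1 − 0.23684211)·27080/2160 = 3.3059435.
South: Wₕ = 0.12091524; term = 0.12091524²·(1 − 0.24786780)·48030/465 = 1.1358368.
Sum = 45.750682.

45.75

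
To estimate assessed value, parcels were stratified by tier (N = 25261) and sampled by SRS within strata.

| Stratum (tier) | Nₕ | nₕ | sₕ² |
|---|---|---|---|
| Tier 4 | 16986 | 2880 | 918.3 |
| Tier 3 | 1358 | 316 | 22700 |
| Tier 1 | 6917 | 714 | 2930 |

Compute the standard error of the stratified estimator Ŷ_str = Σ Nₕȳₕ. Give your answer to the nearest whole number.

18818

Var(Ŷ_str) = Σₕ Nₕ²(1 − fₕ)sₕ²/nₕ.
Tier 4: 16986²·(1 − 2880/16986)·918.3/2880 = 7.6398898 × 10^7.
Tier 3: 1358²·(1 − 316/1358)·22700/316 = 1.0164974 × 10^8.
Tier 1: 6917²·(1 − 714/6917)·2930/714 = 1.7607146 × 10^8.
Sum = 3.541201 × 10^8.
SE = √(3.541201 × 10^8) = 18818.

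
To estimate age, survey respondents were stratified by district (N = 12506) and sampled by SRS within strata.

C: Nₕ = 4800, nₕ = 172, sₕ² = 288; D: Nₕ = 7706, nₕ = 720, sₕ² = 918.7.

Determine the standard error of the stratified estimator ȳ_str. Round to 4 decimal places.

0.8228

Var(ȳ_str) = Σₕ Wₕ²(1 − fₕ)sₕ²/nₕ with Wₕ = Nₕ/N, N = 12506.
C: Wₕ = 0.38381577; term = 0.38381577²·(1 − 0.03583333)·288/172 = 0.23782734.
D: Wₕ = 0.61618423; term = 0.61618423²·(1 − 0.09343369)·918.7/720 = 0.43919962.
Sum = 0.67702696.
SE = √(0.67702696) = 0.8228.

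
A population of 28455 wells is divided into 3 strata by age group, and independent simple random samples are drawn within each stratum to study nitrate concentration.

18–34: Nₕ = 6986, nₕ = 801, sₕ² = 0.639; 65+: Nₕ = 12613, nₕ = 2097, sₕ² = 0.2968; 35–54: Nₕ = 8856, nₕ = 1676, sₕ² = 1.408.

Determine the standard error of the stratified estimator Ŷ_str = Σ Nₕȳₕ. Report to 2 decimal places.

326.59

Var(Ŷ_str) = Σₕ Nₕ²(1 − fₕ)sₕ²/nₕ.
18–34: 6986²·(1 − 801/6986)·0.639/801 = 34469.63.
65+: 12613²·(1 − 2097/12613)·0.2968/2097 = 18773.033.
35–54: 8856²·(1 − 1676/8856)·1.408/1676 = 53418.377.
Sum = 106661.04.
SE = √(106661.04) = 326.59.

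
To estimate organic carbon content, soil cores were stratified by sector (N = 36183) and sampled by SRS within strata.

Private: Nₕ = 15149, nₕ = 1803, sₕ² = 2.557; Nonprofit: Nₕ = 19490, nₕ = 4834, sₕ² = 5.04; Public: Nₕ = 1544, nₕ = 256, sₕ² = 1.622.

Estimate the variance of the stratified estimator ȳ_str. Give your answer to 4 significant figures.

Var(ȳ_str) = Σₕ Wₕ²(1 − fₕ)sₕ²/nₕ with Wₕ = Nₕ/N, N = 36183.
Private: Wₕ = 0.41867728; term = 0.41867728²·(1 − 0.11901776)·2.557/1803 = 2.1900849 × 10^-4.
Nonprofit: Wₕ = 0.53865075; term = 0.53865075²·(1 − 0.24802463)·5.04/4834 = 2.2747938 × 10^-4.
Public: Wₕ = 0.04267197; term = 0.04267197²·(1 − 0.16580311)·1.622/256 = 9.6242058 × 10^-6.
Sum = 4.5611208 × 10^-4.

4.561 × 10^-4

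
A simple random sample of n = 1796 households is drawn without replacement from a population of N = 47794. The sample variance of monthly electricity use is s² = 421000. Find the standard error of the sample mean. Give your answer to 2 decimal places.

15.02

Under SRS without replacement, Var(ȳ) = (1 − f)·s²/n with f = n/N = 1796/47794 = 0.03757794.
Var(ȳ) = (1 − 0.03757794)·421000/1796 = 0.96242206·234.4098 = 225.60116.
SE(ȳ) = √(225.60116) = 15.02.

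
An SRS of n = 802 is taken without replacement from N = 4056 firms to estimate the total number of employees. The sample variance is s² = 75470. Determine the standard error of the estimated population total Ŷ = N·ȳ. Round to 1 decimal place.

Var(Ŷ) = N²·Var(ȳ) = N²·(1 − n/N)·s²/n.
f = 802/4056 = 0.19773176; Var(ȳ) = 0.80226824·75470/802 = 75.495242.
Var(Ŷ) = 4056² · 75.495242 = 1.2419825 × 10^9.
SE(Ŷ) = √(1.2419825 × 10^9) = 35241.8.

35241.8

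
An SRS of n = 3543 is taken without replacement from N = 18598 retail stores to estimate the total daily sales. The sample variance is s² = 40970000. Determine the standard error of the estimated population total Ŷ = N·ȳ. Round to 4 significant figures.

Var(Ŷ) = N²·Var(ȳ) = N²·(1 − n/N)·s²/n.
f = 3543/18598 = 0.19050436; Var(ȳ) = 0.80949564·40970000/3543 = 9360.7216.
Var(Ŷ) = 18598² · 9360.7216 = 3.2377388 × 10^12.
SE(Ŷ) = √(3.2377388 × 10^12) = 1.799 × 10^6.

1.799 × 10^6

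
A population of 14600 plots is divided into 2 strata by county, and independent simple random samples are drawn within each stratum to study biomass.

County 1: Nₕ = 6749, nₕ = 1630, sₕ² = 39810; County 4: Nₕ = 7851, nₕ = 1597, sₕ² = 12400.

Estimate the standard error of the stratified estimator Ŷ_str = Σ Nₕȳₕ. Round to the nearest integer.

35000

Var(Ŷ_str) = Σₕ Nₕ²(1 − fₕ)sₕ²/nₕ.
County 1: 6749²·(1 − 1630/6749)·39810/1630 = 8.4377981 × 10^8.
County 4: 7851²·(1 − 1597/7851)·12400/1597 = 3.8124102 × 10^8.
Sum = 1.2250208 × 10^9.
SE = √(1.2250208 × 10^9) = 35000.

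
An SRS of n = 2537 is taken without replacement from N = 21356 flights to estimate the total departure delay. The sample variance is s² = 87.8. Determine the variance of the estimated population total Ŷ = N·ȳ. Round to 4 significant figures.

Var(Ŷ) = N²·Var(ȳ) = N²·(1 − n/N)·s²/n.
f = 2537/21356 = 0.11879565; Var(ȳ) = 0.88120435·87.8/2537 = 0.030496548.
Var(Ŷ) = 21356² · 0.030496548 = 1.3908827 × 10^7.

1.391 × 10^7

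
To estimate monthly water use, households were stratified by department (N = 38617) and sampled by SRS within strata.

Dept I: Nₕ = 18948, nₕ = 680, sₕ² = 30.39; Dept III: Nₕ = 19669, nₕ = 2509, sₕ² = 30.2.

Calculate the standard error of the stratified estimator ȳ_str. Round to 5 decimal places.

Var(ȳ_str) = Σₕ Wₕ²(1 − fₕ)sₕ²/nₕ with Wₕ = Nₕ/N, N = 38617.
Dept I: Wₕ = 0.49066473; term = 0.49066473²·(1 − 0.03588769)·30.39/680 = 0.010373352.
Dept III: Wₕ = 0.50933527; term = 0.50933527²·(1 − 0.12756114)·30.2/2509 = 0.0027242614.
Sum = 0.013097613.
SE = √(0.013097613) = 0.11444.

0.11444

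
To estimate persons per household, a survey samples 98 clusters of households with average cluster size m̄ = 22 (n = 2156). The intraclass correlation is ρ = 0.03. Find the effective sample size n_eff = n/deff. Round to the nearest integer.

deff = 1 + (22 − 1)·0.03 = 1 + 0.63 = 1.63.
n_eff = 2156 / 1.63 = 1323.

1323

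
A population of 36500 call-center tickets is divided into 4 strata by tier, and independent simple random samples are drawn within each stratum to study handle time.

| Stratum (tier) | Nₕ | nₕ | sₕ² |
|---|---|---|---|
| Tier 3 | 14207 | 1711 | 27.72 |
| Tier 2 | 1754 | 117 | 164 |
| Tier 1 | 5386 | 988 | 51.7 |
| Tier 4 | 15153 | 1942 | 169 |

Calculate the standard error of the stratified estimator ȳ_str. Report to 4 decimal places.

Var(ȳ_str) = Σₕ Wₕ²(1 − fₕ)sₕ²/nₕ with Wₕ = Nₕ/N, N = 36500.
Tier 3: Wₕ = 0.38923288; term = 0.38923288²·(1 − 0.12043359)·27.72/1711 = 0.0021588918.
Tier 2: Wₕ = 0.04805479; term = 0.04805479²·(1 − 0.06670468)·164/117 = 0.0030209986.
Tier 1: Wₕ = 0.14756164; term = 0.14756164²·(1 − 0.18343854)·51.7/988 = 9.3039945 × 10^-4.
Tier 4: Wₕ = 0.41515068; term = 0.41515068²·(1 − 0.12815944)·169/1942 = 0.013076336.
Sum = 0.019186626.
SE = √(0.019186626) = 0.1385.

0.1385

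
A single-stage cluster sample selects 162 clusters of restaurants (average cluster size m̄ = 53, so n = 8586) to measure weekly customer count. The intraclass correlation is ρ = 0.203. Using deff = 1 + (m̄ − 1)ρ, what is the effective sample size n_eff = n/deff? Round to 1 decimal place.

743.0

deff = 1 + (53 − 1)·0.203 = 1 + 10.556 = 11.556.
n_eff = 8586 / 11.556 = 743.0.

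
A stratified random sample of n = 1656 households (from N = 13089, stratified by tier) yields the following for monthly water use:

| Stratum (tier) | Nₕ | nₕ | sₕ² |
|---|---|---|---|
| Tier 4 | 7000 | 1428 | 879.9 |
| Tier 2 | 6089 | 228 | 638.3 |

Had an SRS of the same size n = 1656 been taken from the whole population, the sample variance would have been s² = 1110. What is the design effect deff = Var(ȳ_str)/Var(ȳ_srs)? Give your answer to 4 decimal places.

1.2356

Var(ȳ_str) = Σ Wₕ²(1−fₕ)sₕ²/nₕ with Wₕ = Nₕ/13089:
  Tier 4: (7000/13089)²·(1−1428/7000)·879.9/1428 = 0.1402818
  Tier 2: (6089/13089)²·(1−228/6089)·638.3/228 = 0.58316944
  → Var(ȳ_str) = 0.72345124.
Var(ȳ_srs) = (1 − 1656/13089)·1110/1656 = 0.58548582.
deff = 0.72345124 / 0.58548582 = 1.2356.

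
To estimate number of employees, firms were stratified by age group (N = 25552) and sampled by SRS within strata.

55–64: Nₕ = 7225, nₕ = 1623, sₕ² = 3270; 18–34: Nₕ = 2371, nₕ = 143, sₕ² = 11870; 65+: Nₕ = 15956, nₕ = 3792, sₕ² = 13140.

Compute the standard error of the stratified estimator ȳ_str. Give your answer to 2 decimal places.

Var(ȳ_str) = Σₕ Wₕ²(1 − fₕ)sₕ²/nₕ with Wₕ = Nₕ/N, N = 25552.
55–64: Wₕ = 0.28275673; term = 0.28275673²·(1 − 0.22463668)·3270/1623 = 0.12489941.
18–34: Wₕ = 0.09279117; term = 0.09279117²·(1 − 0.06031210)·11870/143 = 0.67160145.
65+: Wₕ = 0.62445210; term = 0.62445210²·(1 − 0.23765355)·13140/3792 = 1.0300959.
Sum = 1.8265968.
SE = √(1.8265968) = 1.35.

1.35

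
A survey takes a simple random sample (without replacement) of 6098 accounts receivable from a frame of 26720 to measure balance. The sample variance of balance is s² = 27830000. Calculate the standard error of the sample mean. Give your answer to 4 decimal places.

59.3485

Under SRS without replacement, Var(ȳ) = (1 − f)·s²/n with f = n/N = 6098/26720 = 0.22821856.
Var(ȳ) = (1 − 0.22821856)·27830000/6098 = 0.77178144·4563.7914 = 3522.2495.
SE(ȳ) = √(3522.2495) = 59.3485.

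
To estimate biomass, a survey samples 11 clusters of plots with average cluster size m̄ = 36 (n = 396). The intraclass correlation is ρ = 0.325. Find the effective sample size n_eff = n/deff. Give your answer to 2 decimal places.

32.00

deff = 1 + (36 − 1)·0.325 = 1 + 11.375 = 12.375.
n_eff = 396 / 12.375 = 32.00.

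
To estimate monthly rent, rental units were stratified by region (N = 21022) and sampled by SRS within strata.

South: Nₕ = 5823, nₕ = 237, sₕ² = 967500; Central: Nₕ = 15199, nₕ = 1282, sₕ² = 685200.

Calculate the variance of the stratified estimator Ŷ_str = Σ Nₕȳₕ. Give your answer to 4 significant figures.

2.458 × 10^11

Var(Ŷ_str) = Σₕ Nₕ²(1 − fₕ)sₕ²/nₕ.
South: 5823²·(1 − 237/5823)·967500/237 = 1.3278541 × 10^11.
Central: 15199²·(1 − 1282/15199)·685200/1282 = 1.1305505 × 10^11.
Sum = 2.4584046 × 10^11.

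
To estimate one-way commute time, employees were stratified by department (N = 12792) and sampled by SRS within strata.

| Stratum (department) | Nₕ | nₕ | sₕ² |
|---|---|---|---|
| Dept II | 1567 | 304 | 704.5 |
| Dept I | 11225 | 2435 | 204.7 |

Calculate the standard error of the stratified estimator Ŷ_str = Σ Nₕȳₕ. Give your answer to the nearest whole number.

3589

Var(Ŷ_str) = Σₕ Nₕ²(1 − fₕ)sₕ²/nₕ.
Dept II: 1567²·(1 − 304/1567)·704.5/304 = 4.5864827 × 10^6.
Dept I: 11225²·(1 − 2435/11225)·204.7/2435 = 8.2945743 × 10^6.
Sum = 1.2881057 × 10^7.
SE = √(1.2881057 × 10^7) = 3589.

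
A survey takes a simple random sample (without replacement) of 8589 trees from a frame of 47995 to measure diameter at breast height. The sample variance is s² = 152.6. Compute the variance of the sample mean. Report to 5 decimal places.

Under SRS without replacement, Var(ȳ) = (1 − f)·s²/n with f = n/N = 8589/47995 = 0.17895614.
Var(ȳ) = (1 − 0.17895614)·152.6/8589 = 0.82104386·0.017766911 = 0.014587413.

0.01459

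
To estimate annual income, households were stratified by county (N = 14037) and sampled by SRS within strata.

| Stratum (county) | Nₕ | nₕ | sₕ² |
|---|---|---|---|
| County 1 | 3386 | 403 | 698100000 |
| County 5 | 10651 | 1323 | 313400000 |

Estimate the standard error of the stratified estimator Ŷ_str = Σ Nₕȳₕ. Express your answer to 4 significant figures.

Var(Ŷ_str) = Σₕ Nₕ²(1 − fₕ)sₕ²/nₕ.
County 1: 3386²·(1 − 403/3386)·698100000/403 = 1.7496565 × 10^13.
County 5: 10651²·(1 − 1323/10651)·313400000/1323 = 2.353521 × 10^13.
Sum = 4.1031775 × 10^13.
SE = √(4.1031775 × 10^13) = 6.406 × 10^6.

6.406 × 10^6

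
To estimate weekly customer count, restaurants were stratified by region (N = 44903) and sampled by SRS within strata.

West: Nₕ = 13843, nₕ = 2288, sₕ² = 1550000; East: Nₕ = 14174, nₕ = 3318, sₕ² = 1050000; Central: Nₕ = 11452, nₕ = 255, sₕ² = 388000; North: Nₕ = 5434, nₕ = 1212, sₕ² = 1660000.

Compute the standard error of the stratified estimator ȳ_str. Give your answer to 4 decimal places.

Var(ȳ_str) = Σₕ Wₕ²(1 − fₕ)sₕ²/nₕ with Wₕ = Nₕ/N, N = 44903.
West: Wₕ = 0.30828675; term = 0.30828675²·(1 − 0.16528209)·1550000/2288 = 53.743399.
East: Wₕ = 0.31565820; term = 0.31565820²·(1 − 0.23409059)·1050000/3318 = 24.150408.
Central: Wₕ = 0.25503864; term = 0.25503864²·(1 − 0.02226685)·388000/255 = 96.766236.
North: Wₕ = 0.12101641; term = 0.12101641²·(1 − 0.22304012)·1660000/1212 = 15.584491.
Sum = 190.24453.
SE = √(190.24453) = 13.7929.

13.7929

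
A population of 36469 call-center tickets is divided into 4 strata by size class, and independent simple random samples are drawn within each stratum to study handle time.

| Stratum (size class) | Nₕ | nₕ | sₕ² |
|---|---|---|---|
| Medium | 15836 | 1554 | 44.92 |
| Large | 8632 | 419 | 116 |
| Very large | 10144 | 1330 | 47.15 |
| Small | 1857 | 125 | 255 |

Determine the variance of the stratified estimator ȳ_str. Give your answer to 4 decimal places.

0.0270

Var(ȳ_str) = Σₕ Wₕ²(1 − fₕ)sₕ²/nₕ with Wₕ = Nₕ/N, N = 36469.
Medium: Wₕ = 0.43423181; term = 0.43423181²·(1 − 0.09813084)·44.92/1554 = 0.0049155888.
Large: Wₕ = 0.23669418; term = 0.23669418²·(1 − 0.04854032)·116/419 = 0.014757389.
Very large: Wₕ = 0.27815405; term = 0.27815405²·(1 − 0.13111199)·47.15/1330 = 0.0023832227.
Small: Wₕ = 0.05091996; term = 0.05091996²·(1 − 0.06731287)·255/125 = 0.0049333536.
Sum = 0.026989554.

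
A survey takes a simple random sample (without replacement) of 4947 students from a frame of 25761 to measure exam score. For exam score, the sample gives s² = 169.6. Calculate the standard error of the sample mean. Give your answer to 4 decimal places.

0.1664

Under SRS without replacement, Var(ȳ) = (1 − f)·s²/n with f = n/N = 4947/25761 = 0.19203447.
Var(ȳ) = (1 − 0.19203447)·169.6/4947 = 0.80796553·0.034283404 = 0.027699809.
SE(ȳ) = √(0.027699809) = 0.1664.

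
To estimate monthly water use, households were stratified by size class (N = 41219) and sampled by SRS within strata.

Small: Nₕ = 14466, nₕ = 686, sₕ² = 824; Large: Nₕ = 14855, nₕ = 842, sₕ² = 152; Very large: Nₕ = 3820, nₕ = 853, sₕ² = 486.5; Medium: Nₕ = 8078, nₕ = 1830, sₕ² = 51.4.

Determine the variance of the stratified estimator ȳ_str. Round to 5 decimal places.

Var(ȳ_str) = Σₕ Wₕ²(1 − fₕ)sₕ²/nₕ with Wₕ = Nₕ/N, N = 41219.
Small: Wₕ = 0.35095466; term = 0.35095466²·(1 − 0.04742154)·824/686 = 0.14093079.
Large: Wₕ = 0.36039205; term = 0.36039205²·(1 − 0.05668125)·152/842 = 0.022117721.
Very large: Wₕ = 0.09267571; term = 0.09267571²·(1 − 0.22329843)·486.5/853 = 0.0038046948.
Medium: Wₕ = 0.19597758; term = 0.19597758²·(1 − 0.22654122)·51.4/1830 = 8.3437637 × 10^-4.
Sum = 0.16768758.

0.16769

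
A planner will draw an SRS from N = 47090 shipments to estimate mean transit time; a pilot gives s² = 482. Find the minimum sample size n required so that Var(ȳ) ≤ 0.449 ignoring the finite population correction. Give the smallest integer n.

1074

Without fpc, n₀ = s²/D = 482/0.449 = 1073.4967.
Rounding up, n = 1074.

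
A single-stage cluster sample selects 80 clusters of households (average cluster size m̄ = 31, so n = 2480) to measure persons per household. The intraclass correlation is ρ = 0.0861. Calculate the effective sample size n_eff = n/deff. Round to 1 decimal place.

deff = 1 + (31 − 1)·0.0861 = 1 + 2.583 = 3.583.
n_eff = 2480 / 3.583 = 692.2.

692.2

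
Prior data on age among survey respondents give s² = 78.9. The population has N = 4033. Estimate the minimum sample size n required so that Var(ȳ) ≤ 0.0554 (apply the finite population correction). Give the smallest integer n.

Without fpc, n₀ = s²/D = 78.9/0.0554 = 1424.1877.
With fpc, (1 − n/N)·s²/n ≤ D requires n ≥ n₀/(1 + n₀/N) = 1424.1877/(1 + 1424.1877/4033) = 1052.5108.
Rounding up, n = 1053.

1053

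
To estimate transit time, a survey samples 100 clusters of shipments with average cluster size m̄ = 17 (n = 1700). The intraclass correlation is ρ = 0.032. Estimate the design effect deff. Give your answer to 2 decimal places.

1.51

deff = 1 + (17 − 1)·0.032 = 1 + 0.512 = 1.512.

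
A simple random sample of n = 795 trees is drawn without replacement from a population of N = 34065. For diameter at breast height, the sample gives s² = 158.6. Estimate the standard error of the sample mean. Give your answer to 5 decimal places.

Under SRS without replacement, Var(ȳ) = (1 − f)·s²/n with f = n/N = 795/34065 = 0.02333774.
Var(ȳ) = (1 − 0.02333774)·158.6/795 = 0.97666226·0.19949686 = 0.19484105.
SE(ȳ) = √(0.19484105) = 0.44141.

0.44141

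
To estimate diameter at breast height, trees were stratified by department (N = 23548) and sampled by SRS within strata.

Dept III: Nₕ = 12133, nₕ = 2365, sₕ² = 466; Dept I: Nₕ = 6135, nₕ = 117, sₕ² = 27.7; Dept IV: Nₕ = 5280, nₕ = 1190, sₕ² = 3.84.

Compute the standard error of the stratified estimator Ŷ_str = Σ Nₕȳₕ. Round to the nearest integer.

Var(Ŷ_str) = Σₕ Nₕ²(1 − fₕ)sₕ²/nₕ.
Dept III: 12133²·(1 − 2365/12133)·466/2365 = 2.3352244 × 10^7.
Dept I: 6135²·(1 − 117/6135)·27.7/117 = 8.7409907 × 10^6.
Dept IV: 5280²·(1 − 1190/5280)·3.84/1190 = 69685.351.
Sum = 3.216292 × 10^7.
SE = √(3.216292 × 10^7) = 5671.

5671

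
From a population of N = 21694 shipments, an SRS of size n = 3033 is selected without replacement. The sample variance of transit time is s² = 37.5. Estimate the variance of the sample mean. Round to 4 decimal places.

Under SRS without replacement, Var(ȳ) = (1 − f)·s²/n with f = n/N = 3033/21694 = 0.13980824.
Var(ȳ) = (1 − 0.13980824)·37.5/3033 = 0.86019176·0.012363996 = 0.010635407.

0.0106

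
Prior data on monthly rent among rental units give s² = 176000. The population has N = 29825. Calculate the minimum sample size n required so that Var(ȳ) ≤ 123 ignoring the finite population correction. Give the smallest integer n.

Without fpc, n₀ = s²/D = 176000/123 = 1430.8943.
Rounding up, n = 1431.

1431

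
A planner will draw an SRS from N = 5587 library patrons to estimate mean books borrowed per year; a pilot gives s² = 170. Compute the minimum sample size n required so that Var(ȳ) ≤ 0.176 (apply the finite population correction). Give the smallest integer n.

824

Without fpc, n₀ = s²/D = 170/0.176 = 965.9091.
With fpc, (1 − n/N)·s²/n ≤ D requires n ≥ n₀/(1 + n₀/N) = 965.9091/(1 + 965.9091/5587) = 823.5326.
Rounding up, n = 824.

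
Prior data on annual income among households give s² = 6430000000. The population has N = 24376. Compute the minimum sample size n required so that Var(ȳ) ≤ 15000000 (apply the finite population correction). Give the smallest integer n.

422

Without fpc, n₀ = s²/D = 6430000000/15000000 = 428.6667.
With fpc, (1 − n/N)·s²/n ≤ D requires n ≥ n₀/(1 + n₀/N) = 428.6667/(1 + 428.6667/24376) = 421.2586.
Rounding up, n = 422.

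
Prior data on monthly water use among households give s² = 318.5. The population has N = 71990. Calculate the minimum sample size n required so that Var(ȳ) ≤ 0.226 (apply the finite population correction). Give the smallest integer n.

Without fpc, n₀ = s²/D = 318.5/0.226 = 1409.2920.
With fpc, (1 − n/N)·s²/n ≤ D requires n ≥ n₀/(1 + n₀/N) = 1409.2920/(1 + 1409.2920/71990) = 1382.2331.
Rounding up, n = 1383.

1383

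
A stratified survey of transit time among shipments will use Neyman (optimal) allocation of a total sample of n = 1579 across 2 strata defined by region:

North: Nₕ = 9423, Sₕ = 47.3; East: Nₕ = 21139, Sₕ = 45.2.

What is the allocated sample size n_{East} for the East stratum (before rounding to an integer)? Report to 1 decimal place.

1076.7

Neyman allocation: nₕ = n·NₕSₕ / Σⱼ NⱼSⱼ.
Σ NⱼSⱼ = 9423·47.3 + 21139·45.2 = 1.4011907 × 10^6.
n_{East} = 1579·21139·45.2 / (1.4011907 × 10^6) = 1076.7.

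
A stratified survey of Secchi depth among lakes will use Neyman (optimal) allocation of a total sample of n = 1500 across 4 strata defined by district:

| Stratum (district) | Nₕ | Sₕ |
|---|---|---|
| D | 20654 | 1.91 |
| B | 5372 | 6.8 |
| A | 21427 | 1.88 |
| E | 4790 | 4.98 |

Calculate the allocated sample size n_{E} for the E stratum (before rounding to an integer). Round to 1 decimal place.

255.4

Neyman allocation: nₕ = n·NₕSₕ / Σⱼ NⱼSⱼ.
Σ NⱼSⱼ = 20654·1.91 + 5372·6.8 + 21427·1.88 + 4790·4.98 = 140115.7.
n_{E} = 1500·4790·4.98 / 140115.7 = 255.4.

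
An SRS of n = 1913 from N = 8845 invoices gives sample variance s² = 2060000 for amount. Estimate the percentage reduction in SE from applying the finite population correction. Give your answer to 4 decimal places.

11.4721

f = n/N = 1913/8845 = 0.21628038.
SE_no-fpc = √(s²/n) = 32.815281; SE_fpc = √((1−f)s²/n) = 29.050692.
Ratio = √(1−f) = 0.88527940. Reduction = 100·(1 − 0.88527940) = 11.4721%.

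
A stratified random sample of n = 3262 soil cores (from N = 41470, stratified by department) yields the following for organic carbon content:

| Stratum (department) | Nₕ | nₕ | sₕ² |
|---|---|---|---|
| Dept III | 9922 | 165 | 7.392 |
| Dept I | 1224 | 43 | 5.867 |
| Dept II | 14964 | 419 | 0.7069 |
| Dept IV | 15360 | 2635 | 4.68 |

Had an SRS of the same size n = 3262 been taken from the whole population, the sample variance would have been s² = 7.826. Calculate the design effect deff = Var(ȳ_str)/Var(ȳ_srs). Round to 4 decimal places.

1.3807

Var(ȳ_str) = Σ Wₕ²(1−fₕ)sₕ²/nₕ with Wₕ = Nₕ/41470:
  Dept III: (9922/41470)²·(1−165/9922)·7.392/165 = 0.0025218861
  Dept I: (1224/41470)²·(1−43/1224)·5.867/43 = 1.1468612 × 10^-4
  Dept II: (14964/41470)²·(1−419/14964)·0.7069/419 = 2.1351939 × 10^-4
  Dept IV: (15360/41470)²·(1−2635/15360)·4.68/2635 = 2.0185809 × 10^-4
  → Var(ȳ_str) = 0.0030519497.
Var(ȳ_srs) = (1 − 3262/41470)·7.826/3262 = 0.0022104269.
deff = 0.0030519497 / 0.0022104269 = 1.3807.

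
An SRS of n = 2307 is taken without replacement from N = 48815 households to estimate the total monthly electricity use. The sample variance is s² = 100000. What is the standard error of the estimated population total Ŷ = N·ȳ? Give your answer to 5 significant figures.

Var(Ŷ) = N²·Var(ȳ) = N²·(1 − n/N)·s²/n.
f = 2307/48815 = 0.04726006; Var(ȳ) = 0.95273994·100000/2307 = 41.297787.
Var(Ŷ) = 48815² · 41.297787 = 9.8408671 × 10^10.
SE(Ŷ) = √(9.8408671 × 10^10) = 313700.

313700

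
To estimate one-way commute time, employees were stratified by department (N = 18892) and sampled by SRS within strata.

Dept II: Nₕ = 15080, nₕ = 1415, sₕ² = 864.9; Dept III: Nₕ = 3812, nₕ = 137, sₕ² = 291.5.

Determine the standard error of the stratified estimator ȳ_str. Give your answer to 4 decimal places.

0.6606

Var(ȳ_str) = Σₕ Wₕ²(1 − fₕ)sₕ²/nₕ with Wₕ = Nₕ/N, N = 18892.
Dept II: Wₕ = 0.79822147; term = 0.79822147²·(1 − 0.09383289)·864.9/1415 = 0.35291048.
Dept III: Wₕ = 0.20177853; term = 0.20177853²·(1 − 0.03593914)·291.5/137 = 0.083516513.
Sum = 0.43642699.
SE = √(0.43642699) = 0.6606.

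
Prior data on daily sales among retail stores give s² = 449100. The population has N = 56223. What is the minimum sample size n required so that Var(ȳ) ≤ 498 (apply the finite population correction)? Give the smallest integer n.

888

Without fpc, n₀ = s²/D = 449100/498 = 901.8072.
With fpc, (1 − n/N)·s²/n ≤ D requires n ≥ n₀/(1 + n₀/N) = 901.8072/(1 + 901.8072/56223) = 887.5707.
Rounding up, n = 888.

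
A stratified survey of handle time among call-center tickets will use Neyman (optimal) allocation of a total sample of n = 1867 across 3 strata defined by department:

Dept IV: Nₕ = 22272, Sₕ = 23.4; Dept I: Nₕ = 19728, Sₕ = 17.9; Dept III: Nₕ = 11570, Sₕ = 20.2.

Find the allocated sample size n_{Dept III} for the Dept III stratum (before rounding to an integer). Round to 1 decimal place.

Neyman allocation: nₕ = n·NₕSₕ / Σⱼ NⱼSⱼ.
Σ NⱼSⱼ = 22272·23.4 + 19728·17.9 + 11570·20.2 = 1.10801 × 10^6.
n_{Dept III} = 1867·11570·20.2 / (1.10801 × 10^6) = 393.8.

393.8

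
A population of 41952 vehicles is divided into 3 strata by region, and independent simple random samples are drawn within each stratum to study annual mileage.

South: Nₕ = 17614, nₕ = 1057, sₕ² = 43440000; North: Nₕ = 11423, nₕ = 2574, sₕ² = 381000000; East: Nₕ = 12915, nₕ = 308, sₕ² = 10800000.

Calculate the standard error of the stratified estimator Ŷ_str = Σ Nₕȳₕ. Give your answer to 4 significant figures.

Var(Ŷ_str) = Σₕ Nₕ²(1 − fₕ)sₕ²/nₕ.
South: 17614²·(1 − 1057/17614)·43440000/1057 = 1.1985453 × 10^13.
North: 11423²·(1 − 2574/11423)·381000000/2574 = 1.496204 × 10^13.
East: 12915²·(1 − 308/12915)·10800000/308 = 5.7092519 × 10^12.
Sum = 3.2656745 × 10^13.
SE = √(3.2656745 × 10^13) = 5.715 × 10^6.

5.715 × 10^6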